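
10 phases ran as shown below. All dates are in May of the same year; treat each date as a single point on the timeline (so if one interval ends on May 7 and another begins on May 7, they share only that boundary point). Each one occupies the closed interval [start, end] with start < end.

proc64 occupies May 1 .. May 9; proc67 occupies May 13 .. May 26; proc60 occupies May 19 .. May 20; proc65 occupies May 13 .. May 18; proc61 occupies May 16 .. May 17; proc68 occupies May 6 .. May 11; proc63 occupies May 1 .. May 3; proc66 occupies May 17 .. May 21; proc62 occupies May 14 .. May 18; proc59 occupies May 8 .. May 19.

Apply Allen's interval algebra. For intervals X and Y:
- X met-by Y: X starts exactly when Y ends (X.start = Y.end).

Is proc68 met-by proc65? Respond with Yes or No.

No

proc68 = [May 6, May 11], proc65 = [May 13, May 18].
Actual relation of proc68 to proc65: before.
Asked whether 'met-by' holds → No.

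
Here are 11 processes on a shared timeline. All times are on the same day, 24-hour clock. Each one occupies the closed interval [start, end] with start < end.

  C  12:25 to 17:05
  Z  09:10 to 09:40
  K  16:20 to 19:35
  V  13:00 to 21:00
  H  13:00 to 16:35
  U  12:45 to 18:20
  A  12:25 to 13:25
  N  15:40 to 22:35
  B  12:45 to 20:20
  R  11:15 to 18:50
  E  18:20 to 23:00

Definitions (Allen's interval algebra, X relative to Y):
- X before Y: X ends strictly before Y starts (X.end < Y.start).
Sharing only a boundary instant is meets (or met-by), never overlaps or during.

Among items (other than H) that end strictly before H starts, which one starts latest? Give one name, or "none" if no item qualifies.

Z

Target H = [13:00, 16:35].
A [12:25, 13:25] → overlaps → excluded.
B [12:45, 20:20] → contains → excluded.
C [12:25, 17:05] → contains → excluded.
E [18:20, 23:00] → after → excluded.
K [16:20, 19:35] → overlapped-by → excluded.
N [15:40, 22:35] → overlapped-by → excluded.
R [11:15, 18:50] → contains → excluded.
U [12:45, 18:20] → contains → excluded.
V [13:00, 21:00] → started-by → excluded.
Z [09:10, 09:40] → before → candidate.
Among candidates, latest start is 09:10 → Z.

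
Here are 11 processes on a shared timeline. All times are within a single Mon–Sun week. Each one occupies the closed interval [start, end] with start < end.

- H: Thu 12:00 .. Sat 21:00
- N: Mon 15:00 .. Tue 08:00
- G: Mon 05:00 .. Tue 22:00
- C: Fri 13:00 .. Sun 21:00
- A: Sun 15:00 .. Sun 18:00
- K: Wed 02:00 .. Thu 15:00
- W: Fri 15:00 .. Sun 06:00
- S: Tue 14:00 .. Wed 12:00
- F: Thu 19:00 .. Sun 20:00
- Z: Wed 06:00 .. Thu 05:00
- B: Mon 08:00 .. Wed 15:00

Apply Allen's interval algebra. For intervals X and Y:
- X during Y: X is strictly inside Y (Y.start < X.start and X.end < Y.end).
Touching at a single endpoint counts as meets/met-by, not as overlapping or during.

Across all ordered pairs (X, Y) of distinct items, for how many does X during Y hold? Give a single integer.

8

Checking all 110 ordered pairs for relation 'during'; matching pairs in alphabetical order:
(A, C): A during C ✓
(A, F): A during F ✓
(N, B): N during B ✓
(N, G): N during G ✓
(S, B): S during B ✓
(W, C): W during C ✓
(W, F): W during F ✓
(Z, K): Z during K ✓
Count: 8.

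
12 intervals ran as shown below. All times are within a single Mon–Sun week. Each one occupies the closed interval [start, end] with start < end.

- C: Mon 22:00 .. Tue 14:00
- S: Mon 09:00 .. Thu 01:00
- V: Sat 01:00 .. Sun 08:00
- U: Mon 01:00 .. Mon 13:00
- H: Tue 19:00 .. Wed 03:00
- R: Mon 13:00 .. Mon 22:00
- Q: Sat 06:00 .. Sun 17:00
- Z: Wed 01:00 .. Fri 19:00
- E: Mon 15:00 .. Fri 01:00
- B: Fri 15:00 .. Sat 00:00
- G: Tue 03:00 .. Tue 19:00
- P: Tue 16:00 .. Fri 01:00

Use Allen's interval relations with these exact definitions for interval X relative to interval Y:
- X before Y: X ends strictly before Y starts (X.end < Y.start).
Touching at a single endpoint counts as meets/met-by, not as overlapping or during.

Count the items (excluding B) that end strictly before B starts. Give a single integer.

Target B = [Fri 15:00, Sat 00:00].
C [Mon 22:00, Tue 14:00] → before → counts.
E [Mon 15:00, Fri 01:00] → before → counts.
G [Tue 03:00, Tue 19:00] → before → counts.
H [Tue 19:00, Wed 03:00] → before → counts.
P [Tue 16:00, Fri 01:00] → before → counts.
Q [Sat 06:00, Sun 17:00] → after → no.
R [Mon 13:00, Mon 22:00] → before → counts.
S [Mon 09:00, Thu 01:00] → before → counts.
U [Mon 01:00, Mon 13:00] → before → counts.
V [Sat 01:00, Sun 08:00] → after → no.
Z [Wed 01:00, Fri 19:00] → overlaps → no.
Total: 8.

8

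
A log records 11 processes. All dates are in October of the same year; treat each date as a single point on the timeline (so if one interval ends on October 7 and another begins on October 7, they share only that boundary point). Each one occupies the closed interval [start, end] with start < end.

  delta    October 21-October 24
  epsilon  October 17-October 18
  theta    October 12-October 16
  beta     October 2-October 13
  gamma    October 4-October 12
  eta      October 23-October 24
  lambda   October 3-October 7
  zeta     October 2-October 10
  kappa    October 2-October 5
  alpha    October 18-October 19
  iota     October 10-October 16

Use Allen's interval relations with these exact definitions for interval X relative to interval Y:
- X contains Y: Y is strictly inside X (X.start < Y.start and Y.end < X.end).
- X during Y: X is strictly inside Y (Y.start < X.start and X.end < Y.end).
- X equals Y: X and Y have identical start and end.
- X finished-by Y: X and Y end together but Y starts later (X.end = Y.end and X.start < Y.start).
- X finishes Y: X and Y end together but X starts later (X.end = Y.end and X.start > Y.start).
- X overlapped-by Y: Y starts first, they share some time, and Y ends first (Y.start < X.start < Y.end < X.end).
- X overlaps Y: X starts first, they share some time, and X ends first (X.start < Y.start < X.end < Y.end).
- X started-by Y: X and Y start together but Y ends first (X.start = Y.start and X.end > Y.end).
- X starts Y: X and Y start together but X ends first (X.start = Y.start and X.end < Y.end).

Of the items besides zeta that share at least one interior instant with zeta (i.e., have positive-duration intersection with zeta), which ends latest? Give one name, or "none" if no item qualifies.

Target zeta = [October 2, October 10].
alpha [October 18, October 19] → after → excluded.
beta [October 2, October 13] → started-by → candidate.
delta [October 21, October 24] → after → excluded.
epsilon [October 17, October 18] → after → excluded.
eta [October 23, October 24] → after → excluded.
gamma [October 4, October 12] → overlapped-by → candidate.
iota [October 10, October 16] → met-by → excluded.
kappa [October 2, October 5] → starts → candidate.
lambda [October 3, October 7] → during → candidate.
theta [October 12, October 16] → after → excluded.
Among candidates, latest end is October 13 → beta.

beta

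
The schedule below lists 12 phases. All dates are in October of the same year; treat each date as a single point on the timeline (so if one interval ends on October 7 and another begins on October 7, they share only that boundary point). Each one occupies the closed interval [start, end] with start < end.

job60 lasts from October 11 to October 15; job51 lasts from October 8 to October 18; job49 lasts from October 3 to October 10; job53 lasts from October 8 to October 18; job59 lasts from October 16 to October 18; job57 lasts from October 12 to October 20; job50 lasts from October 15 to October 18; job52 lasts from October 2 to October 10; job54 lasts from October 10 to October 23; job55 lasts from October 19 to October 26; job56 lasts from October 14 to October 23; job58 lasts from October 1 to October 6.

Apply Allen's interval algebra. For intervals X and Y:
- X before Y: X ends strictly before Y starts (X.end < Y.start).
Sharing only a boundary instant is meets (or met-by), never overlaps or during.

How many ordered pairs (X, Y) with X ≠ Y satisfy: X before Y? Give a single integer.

Checking all 132 ordered pairs for relation 'before'; matching pairs in alphabetical order:
(job49, job50): job49 before job50 ✓
(job49, job55): job49 before job55 ✓
(job49, job56): job49 before job56 ✓
(job49, job57): job49 before job57 ✓
(job49, job59): job49 before job59 ✓
(job49, job60): job49 before job60 ✓
(job50, job55): job50 before job55 ✓
(job51, job55): job51 before job55 ✓
(job52, job50): job52 before job50 ✓
(job52, job55): job52 before job55 ✓
(job52, job56): job52 before job56 ✓
(job52, job57): job52 before job57 ✓
(job52, job59): job52 before job59 ✓
(job52, job60): job52 before job60 ✓
(job53, job55): job53 before job55 ✓
(job58, job50): job58 before job50 ✓
(job58, job51): job58 before job51 ✓
(job58, job53): job58 before job53 ✓
(job58, job54): job58 before job54 ✓
(job58, job55): job58 before job55 ✓
(job58, job56): job58 before job56 ✓
(job58, job57): job58 before job57 ✓
(job58, job59): job58 before job59 ✓
(job58, job60): job58 before job60 ✓
... plus 3 further pairs not listed.
Count: 27.

27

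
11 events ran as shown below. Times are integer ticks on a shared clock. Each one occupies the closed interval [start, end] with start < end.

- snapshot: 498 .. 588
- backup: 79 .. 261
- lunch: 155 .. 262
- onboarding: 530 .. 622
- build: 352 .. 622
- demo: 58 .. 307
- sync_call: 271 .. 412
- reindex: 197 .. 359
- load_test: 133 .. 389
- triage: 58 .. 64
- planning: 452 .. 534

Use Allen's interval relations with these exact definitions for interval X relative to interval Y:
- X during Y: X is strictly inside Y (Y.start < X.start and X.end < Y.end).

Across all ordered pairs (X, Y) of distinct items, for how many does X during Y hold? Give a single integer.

6

Checking all 110 ordered pairs for relation 'during'; matching pairs in alphabetical order:
(backup, demo): backup during demo ✓
(lunch, demo): lunch during demo ✓
(lunch, load_test): lunch during load_test ✓
(planning, build): planning during build ✓
(reindex, load_test): reindex during load_test ✓
(snapshot, build): snapshot during build ✓
Count: 6.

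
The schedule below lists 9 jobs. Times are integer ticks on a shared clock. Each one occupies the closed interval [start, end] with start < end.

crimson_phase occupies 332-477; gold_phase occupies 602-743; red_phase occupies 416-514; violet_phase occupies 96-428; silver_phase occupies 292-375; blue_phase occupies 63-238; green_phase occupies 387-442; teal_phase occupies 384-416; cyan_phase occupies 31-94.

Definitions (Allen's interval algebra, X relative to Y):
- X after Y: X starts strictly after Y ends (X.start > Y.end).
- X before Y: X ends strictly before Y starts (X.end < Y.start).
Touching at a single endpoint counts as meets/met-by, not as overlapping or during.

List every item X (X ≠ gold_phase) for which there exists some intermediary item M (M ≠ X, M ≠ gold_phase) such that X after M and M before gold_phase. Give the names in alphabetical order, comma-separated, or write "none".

Target gold_phase = [602, 743].
Intermediaries M with M before gold_phase: blue_phase, crimson_phase, cyan_phase, green_phase, red_phase, silver_phase, teal_phase, violet_phase.
Via blue_phase — items with X after blue_phase: crimson_phase, green_phase, red_phase, silver_phase, teal_phase.
Via crimson_phase — items with X after crimson_phase: none.
Via cyan_phase — items with X after cyan_phase: crimson_phase, green_phase, red_phase, silver_phase, teal_phase, violet_phase.
Via green_phase — items with X after green_phase: none.
Via red_phase — items with X after red_phase: none.
Via silver_phase — items with X after silver_phase: green_phase, red_phase, teal_phase.
Via teal_phase — items with X after teal_phase: none.
Via violet_phase — items with X after violet_phase: none.
Union: crimson_phase, green_phase, red_phase, silver_phase, teal_phase, violet_phase.

crimson_phase, green_phase, red_phase, silver_phase, teal_phase, violet_phase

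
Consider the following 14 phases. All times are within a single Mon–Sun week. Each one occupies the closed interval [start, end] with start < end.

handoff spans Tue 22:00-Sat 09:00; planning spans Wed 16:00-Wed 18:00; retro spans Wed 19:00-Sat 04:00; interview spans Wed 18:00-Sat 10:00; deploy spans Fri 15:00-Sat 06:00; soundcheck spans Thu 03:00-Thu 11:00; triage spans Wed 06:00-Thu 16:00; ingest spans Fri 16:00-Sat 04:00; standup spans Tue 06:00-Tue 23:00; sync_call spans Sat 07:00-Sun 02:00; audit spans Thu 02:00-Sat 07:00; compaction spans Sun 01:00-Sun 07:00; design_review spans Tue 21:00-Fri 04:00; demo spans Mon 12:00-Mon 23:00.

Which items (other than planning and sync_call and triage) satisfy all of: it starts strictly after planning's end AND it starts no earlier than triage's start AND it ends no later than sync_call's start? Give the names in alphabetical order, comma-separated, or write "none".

audit, deploy, ingest, retro, soundcheck

Conditions: its start is strictly after planning's end (X.start > Wed 18:00) AND its start is no earlier than triage's start (X.start >= Wed 06:00) AND its end is no later than sync_call's start (X.end <= Sat 07:00).
audit: start Thu 02:00 > Wed 18:00? ✓; start Thu 02:00 >= Wed 06:00? ✓; end Sat 07:00 <= Sat 07:00? ✓ → yes.
compaction: start Sun 01:00 > Wed 18:00? ✓; start Sun 01:00 >= Wed 06:00? ✓; end Sun 07:00 <= Sat 07:00? ✗ → no.
demo: start Mon 12:00 > Wed 18:00? ✗; start Mon 12:00 >= Wed 06:00? ✗; end Mon 23:00 <= Sat 07:00? ✓ → no.
deploy: start Fri 15:00 > Wed 18:00? ✓; start Fri 15:00 >= Wed 06:00? ✓; end Sat 06:00 <= Sat 07:00? ✓ → yes.
design_review: start Tue 21:00 > Wed 18:00? ✗; start Tue 21:00 >= Wed 06:00? ✗; end Fri 04:00 <= Sat 07:00? ✓ → no.
handoff: start Tue 22:00 > Wed 18:00? ✗; start Tue 22:00 >= Wed 06:00? ✗; end Sat 09:00 <= Sat 07:00? ✗ → no.
ingest: start Fri 16:00 > Wed 18:00? ✓; start Fri 16:00 >= Wed 06:00? ✓; end Sat 04:00 <= Sat 07:00? ✓ → yes.
interview: start Wed 18:00 > Wed 18:00? ✗; start Wed 18:00 >= Wed 06:00? ✓; end Sat 10:00 <= Sat 07:00? ✗ → no.
retro: start Wed 19:00 > Wed 18:00? ✓; start Wed 19:00 >= Wed 06:00? ✓; end Sat 04:00 <= Sat 07:00? ✓ → yes.
soundcheck: start Thu 03:00 > Wed 18:00? ✓; start Thu 03:00 >= Wed 06:00? ✓; end Thu 11:00 <= Sat 07:00? ✓ → yes.
standup: start Tue 06:00 > Wed 18:00? ✗; start Tue 06:00 >= Wed 06:00? ✗; end Tue 23:00 <= Sat 07:00? ✓ → no.
Result: audit, deploy, ingest, retro, soundcheck.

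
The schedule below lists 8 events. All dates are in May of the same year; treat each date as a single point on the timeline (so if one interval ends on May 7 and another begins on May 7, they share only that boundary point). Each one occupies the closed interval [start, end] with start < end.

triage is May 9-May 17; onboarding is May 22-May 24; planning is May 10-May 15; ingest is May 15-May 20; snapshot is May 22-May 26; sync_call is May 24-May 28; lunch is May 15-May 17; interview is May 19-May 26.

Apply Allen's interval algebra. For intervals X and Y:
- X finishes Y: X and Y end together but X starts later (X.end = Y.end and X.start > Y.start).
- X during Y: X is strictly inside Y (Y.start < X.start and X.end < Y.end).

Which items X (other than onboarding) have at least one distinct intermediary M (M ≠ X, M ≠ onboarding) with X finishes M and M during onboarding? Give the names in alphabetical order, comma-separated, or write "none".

Target onboarding = [May 22, May 24].
Intermediaries M with M during onboarding: none.
Union: none.

none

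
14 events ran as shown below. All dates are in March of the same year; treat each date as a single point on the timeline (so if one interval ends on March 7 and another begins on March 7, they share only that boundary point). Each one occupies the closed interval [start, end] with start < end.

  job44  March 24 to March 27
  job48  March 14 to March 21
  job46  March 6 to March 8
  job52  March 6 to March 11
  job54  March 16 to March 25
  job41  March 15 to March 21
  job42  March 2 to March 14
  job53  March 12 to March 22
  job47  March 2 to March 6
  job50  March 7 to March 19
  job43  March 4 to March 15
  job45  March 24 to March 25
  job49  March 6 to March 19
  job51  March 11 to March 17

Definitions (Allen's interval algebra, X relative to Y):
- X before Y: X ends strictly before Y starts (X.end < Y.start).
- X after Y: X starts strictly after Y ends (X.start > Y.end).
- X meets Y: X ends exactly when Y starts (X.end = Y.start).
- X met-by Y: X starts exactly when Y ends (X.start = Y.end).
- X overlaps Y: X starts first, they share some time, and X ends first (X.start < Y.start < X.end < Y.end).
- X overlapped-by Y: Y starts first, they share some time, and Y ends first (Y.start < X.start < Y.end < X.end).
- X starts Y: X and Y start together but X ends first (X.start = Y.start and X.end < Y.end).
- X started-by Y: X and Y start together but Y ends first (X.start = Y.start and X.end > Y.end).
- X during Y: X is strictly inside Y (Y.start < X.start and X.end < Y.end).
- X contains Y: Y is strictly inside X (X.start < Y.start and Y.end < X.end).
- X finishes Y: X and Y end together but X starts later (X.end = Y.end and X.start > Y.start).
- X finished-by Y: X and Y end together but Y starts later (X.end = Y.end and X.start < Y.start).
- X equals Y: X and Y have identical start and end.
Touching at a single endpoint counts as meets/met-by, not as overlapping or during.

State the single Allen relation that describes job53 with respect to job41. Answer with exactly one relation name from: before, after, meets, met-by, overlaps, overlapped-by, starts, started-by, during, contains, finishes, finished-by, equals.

job53 = [March 12, March 22]; job41 = [March 15, March 21].
Compare endpoints: job53.start < job41.start, job53.start < job41.end, job53.end > job41.start, job53.end > job41.end.
That pattern is 'contains'.

contains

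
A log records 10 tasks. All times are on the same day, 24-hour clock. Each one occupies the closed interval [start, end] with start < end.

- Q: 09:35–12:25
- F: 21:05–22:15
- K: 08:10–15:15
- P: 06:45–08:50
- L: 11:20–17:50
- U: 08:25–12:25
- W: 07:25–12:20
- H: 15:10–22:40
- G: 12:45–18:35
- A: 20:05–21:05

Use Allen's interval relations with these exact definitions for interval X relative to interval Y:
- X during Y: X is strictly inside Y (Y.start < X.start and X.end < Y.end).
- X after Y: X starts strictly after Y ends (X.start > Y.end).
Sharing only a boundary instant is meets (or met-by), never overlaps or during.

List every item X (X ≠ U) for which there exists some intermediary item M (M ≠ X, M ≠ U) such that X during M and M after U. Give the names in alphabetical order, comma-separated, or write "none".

Target U = [08:25, 12:25].
Intermediaries M with M after U: A, F, G, H.
Via A — items with X during A: none.
Via F — items with X during F: none.
Via G — items with X during G: none.
Via H — items with X during H: A, F.
Union: A, F.

A, F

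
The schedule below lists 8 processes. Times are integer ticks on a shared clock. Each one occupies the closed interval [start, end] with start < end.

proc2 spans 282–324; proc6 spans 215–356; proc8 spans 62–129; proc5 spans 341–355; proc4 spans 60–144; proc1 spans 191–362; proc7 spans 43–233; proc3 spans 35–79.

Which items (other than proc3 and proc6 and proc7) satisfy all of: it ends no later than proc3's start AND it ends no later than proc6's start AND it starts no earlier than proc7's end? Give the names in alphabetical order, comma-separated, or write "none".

Conditions: its end is no later than proc3's start (X.end <= 35) AND its end is no later than proc6's start (X.end <= 215) AND its start is no earlier than proc7's end (X.start >= 233).
proc1: end 362 <= 35? ✗; end 362 <= 215? ✗; start 191 >= 233? ✗ → no.
proc2: end 324 <= 35? ✗; end 324 <= 215? ✗; start 282 >= 233? ✓ → no.
proc4: end 144 <= 35? ✗; end 144 <= 215? ✓; start 60 >= 233? ✗ → no.
proc5: end 355 <= 35? ✗; end 355 <= 215? ✗; start 341 >= 233? ✓ → no.
proc8: end 129 <= 35? ✗; end 129 <= 215? ✓; start 62 >= 233? ✗ → no.
Result: none.

none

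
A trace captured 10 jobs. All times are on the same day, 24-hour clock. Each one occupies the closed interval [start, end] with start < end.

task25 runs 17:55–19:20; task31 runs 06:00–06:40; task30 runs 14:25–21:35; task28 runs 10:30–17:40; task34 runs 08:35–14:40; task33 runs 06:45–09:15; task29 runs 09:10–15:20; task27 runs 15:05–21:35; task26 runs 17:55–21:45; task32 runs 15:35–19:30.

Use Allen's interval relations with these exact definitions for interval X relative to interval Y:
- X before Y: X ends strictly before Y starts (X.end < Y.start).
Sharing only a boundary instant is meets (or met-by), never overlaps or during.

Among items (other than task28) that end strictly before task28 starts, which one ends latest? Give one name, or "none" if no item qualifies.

task33

Target task28 = [10:30, 17:40].
task25 [17:55, 19:20] → after → excluded.
task26 [17:55, 21:45] → after → excluded.
task27 [15:05, 21:35] → overlapped-by → excluded.
task29 [09:10, 15:20] → overlaps → excluded.
task30 [14:25, 21:35] → overlapped-by → excluded.
task31 [06:00, 06:40] → before → candidate.
task32 [15:35, 19:30] → overlapped-by → excluded.
task33 [06:45, 09:15] → before → candidate.
task34 [08:35, 14:40] → overlaps → excluded.
Among candidates, latest end is 09:15 → task33.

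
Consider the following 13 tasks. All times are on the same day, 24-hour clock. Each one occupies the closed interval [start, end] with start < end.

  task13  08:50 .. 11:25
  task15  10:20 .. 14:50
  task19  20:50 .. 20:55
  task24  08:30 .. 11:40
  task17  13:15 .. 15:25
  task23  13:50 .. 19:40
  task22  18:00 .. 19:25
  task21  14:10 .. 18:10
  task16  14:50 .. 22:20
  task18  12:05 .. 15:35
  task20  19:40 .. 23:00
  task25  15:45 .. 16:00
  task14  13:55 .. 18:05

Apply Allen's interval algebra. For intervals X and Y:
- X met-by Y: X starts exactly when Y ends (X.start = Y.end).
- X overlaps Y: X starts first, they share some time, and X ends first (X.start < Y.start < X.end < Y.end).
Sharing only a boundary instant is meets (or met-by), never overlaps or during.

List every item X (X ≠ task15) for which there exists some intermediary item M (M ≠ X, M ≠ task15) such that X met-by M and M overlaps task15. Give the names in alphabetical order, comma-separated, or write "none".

Target task15 = [10:20, 14:50].
Intermediaries M with M overlaps task15: task13, task24.
Via task13 — items with X met-by task13: none.
Via task24 — items with X met-by task24: none.
Union: none.

none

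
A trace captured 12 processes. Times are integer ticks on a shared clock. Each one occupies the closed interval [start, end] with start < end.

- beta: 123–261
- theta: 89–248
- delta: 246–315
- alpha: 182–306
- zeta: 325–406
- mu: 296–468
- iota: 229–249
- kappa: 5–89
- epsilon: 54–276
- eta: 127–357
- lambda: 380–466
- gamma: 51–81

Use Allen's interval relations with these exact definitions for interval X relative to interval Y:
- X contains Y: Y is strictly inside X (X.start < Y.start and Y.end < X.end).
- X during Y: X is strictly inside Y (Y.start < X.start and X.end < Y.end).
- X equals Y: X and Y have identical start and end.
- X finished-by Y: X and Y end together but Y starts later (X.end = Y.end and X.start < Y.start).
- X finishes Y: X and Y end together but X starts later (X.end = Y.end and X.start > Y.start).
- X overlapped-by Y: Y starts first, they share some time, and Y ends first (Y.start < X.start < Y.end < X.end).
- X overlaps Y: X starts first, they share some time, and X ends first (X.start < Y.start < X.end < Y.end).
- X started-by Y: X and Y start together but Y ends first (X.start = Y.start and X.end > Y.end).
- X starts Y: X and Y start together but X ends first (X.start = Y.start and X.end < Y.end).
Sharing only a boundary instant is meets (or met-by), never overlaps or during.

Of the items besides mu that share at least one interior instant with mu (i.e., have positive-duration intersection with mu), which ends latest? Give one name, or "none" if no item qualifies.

Target mu = [296, 468].
alpha [182, 306] → overlaps → candidate.
beta [123, 261] → before → excluded.
delta [246, 315] → overlaps → candidate.
epsilon [54, 276] → before → excluded.
eta [127, 357] → overlaps → candidate.
gamma [51, 81] → before → excluded.
iota [229, 249] → before → excluded.
kappa [5, 89] → before → excluded.
lambda [380, 466] → during → candidate.
theta [89, 248] → before → excluded.
zeta [325, 406] → during → candidate.
Among candidates, latest end is 466 → lambda.

lambda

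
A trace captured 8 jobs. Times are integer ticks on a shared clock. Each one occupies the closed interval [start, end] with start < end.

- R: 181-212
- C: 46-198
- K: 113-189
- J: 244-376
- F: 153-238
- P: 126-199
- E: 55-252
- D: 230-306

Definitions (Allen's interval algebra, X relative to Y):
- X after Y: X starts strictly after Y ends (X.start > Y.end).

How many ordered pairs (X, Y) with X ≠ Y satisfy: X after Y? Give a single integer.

Checking all 56 ordered pairs for relation 'after'; matching pairs in alphabetical order:
(D, C): D after C ✓
(D, K): D after K ✓
(D, P): D after P ✓
(D, R): D after R ✓
(J, C): J after C ✓
(J, F): J after F ✓
(J, K): J after K ✓
(J, P): J after P ✓
(J, R): J after R ✓
Count: 9.

9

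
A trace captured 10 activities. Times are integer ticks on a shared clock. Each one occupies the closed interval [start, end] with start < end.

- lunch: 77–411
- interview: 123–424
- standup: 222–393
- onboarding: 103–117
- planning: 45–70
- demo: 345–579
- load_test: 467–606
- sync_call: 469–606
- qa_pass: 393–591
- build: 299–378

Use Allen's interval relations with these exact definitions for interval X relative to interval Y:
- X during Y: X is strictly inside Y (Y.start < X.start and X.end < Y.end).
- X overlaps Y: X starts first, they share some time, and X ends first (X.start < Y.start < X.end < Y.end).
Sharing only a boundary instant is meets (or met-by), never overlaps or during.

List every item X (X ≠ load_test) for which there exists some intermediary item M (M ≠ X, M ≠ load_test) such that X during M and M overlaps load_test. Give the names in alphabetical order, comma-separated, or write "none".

Target load_test = [467, 606].
Intermediaries M with M overlaps load_test: demo, qa_pass.
Via demo — items with X during demo: none.
Via qa_pass — items with X during qa_pass: none.
Union: none.

none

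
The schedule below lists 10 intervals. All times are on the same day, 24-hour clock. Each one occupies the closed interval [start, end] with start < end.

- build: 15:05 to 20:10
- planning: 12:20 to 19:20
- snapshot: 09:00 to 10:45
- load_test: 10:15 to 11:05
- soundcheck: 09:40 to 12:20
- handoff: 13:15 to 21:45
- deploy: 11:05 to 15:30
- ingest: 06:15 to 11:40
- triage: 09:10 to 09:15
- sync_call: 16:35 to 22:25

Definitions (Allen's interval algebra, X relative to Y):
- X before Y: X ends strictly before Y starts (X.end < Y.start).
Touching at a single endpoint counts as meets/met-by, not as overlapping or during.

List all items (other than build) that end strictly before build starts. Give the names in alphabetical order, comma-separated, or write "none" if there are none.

Target build = [15:05, 20:10].
deploy [11:05, 15:30] → overlaps → no.
handoff [13:15, 21:45] → contains → no.
ingest [06:15, 11:40] → before → yes.
load_test [10:15, 11:05] → before → yes.
planning [12:20, 19:20] → overlaps → no.
snapshot [09:00, 10:45] → before → yes.
soundcheck [09:40, 12:20] → before → yes.
sync_call [16:35, 22:25] → overlapped-by → no.
triage [09:10, 09:15] → before → yes.
Result: ingest, load_test, snapshot, soundcheck, triage.

ingest, load_test, snapshot, soundcheck, triage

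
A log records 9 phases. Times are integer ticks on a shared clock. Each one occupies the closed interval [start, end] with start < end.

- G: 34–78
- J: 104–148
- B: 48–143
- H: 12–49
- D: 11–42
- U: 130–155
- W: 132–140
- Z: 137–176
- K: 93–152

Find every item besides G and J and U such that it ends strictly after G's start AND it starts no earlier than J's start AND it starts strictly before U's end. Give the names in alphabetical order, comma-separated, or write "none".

Conditions: its end is strictly after G's start (X.end > 34) AND its start is no earlier than J's start (X.start >= 104) AND its start is strictly before U's end (X.start < 155).
B: end 143 > 34? ✓; start 48 >= 104? ✗; start 48 < 155? ✓ → no.
D: end 42 > 34? ✓; start 11 >= 104? ✗; start 11 < 155? ✓ → no.
H: end 49 > 34? ✓; start 12 >= 104? ✗; start 12 < 155? ✓ → no.
K: end 152 > 34? ✓; start 93 >= 104? ✗; start 93 < 155? ✓ → no.
W: end 140 > 34? ✓; start 132 >= 104? ✓; start 132 < 155? ✓ → yes.
Z: end 176 > 34? ✓; start 137 >= 104? ✓; start 137 < 155? ✓ → yes.
Result: W, Z.

W, Z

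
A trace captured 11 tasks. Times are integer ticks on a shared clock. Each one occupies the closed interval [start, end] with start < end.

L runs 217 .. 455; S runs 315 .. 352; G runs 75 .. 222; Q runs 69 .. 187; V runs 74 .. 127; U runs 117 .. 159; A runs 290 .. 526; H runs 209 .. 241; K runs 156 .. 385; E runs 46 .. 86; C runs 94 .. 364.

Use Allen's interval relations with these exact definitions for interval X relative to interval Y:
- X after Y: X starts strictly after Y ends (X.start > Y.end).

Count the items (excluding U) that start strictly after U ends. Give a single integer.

Target U = [117, 159].
A [290, 526] → after → counts.
C [94, 364] → contains → no.
E [46, 86] → before → no.
G [75, 222] → contains → no.
H [209, 241] → after → counts.
K [156, 385] → overlapped-by → no.
L [217, 455] → after → counts.
Q [69, 187] → contains → no.
S [315, 352] → after → counts.
V [74, 127] → overlaps → no.
Total: 4.

4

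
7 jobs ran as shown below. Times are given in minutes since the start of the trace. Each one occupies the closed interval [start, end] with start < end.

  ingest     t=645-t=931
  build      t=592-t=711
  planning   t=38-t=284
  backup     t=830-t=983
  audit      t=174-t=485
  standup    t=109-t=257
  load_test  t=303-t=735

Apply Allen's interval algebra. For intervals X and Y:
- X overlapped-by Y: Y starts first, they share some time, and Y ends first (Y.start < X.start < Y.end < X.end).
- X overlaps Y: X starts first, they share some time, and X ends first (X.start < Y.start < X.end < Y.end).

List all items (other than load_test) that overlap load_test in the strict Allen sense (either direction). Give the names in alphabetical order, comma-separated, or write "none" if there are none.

audit, ingest

Target load_test = [t=303, t=735].
audit [t=174, t=485] → overlaps → yes.
backup [t=830, t=983] → after → no.
build [t=592, t=711] → during → no.
ingest [t=645, t=931] → overlapped-by → yes.
planning [t=38, t=284] → before → no.
standup [t=109, t=257] → before → no.
Result: audit, ingest.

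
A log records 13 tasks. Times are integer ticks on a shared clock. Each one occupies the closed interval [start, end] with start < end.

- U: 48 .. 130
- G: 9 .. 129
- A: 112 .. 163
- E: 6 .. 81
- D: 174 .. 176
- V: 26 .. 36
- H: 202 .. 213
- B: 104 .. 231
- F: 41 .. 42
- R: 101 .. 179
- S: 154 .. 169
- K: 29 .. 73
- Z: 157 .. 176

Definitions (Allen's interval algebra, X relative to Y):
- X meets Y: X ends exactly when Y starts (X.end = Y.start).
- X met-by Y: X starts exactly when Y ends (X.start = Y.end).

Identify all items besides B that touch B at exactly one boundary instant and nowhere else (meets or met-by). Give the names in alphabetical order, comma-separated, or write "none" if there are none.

Target B = [104, 231].
A [112, 163] → during → no.
D [174, 176] → during → no.
E [6, 81] → before → no.
F [41, 42] → before → no.
G [9, 129] → overlaps → no.
H [202, 213] → during → no.
K [29, 73] → before → no.
R [101, 179] → overlaps → no.
S [154, 169] → during → no.
U [48, 130] → overlaps → no.
V [26, 36] → before → no.
Z [157, 176] → during → no.
Result: none.

none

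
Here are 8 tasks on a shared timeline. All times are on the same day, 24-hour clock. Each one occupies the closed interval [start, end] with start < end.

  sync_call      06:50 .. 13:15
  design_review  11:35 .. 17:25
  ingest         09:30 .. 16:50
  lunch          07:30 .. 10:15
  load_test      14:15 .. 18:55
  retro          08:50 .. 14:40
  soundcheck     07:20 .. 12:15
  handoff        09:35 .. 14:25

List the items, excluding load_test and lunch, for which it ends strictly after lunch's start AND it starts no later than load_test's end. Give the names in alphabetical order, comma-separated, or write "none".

Conditions: its end is strictly after lunch's start (X.end > 07:30) AND its start is no later than load_test's end (X.start <= 18:55).
design_review: end 17:25 > 07:30? ✓; start 11:35 <= 18:55? ✓ → yes.
handoff: end 14:25 > 07:30? ✓; start 09:35 <= 18:55? ✓ → yes.
ingest: end 16:50 > 07:30? ✓; start 09:30 <= 18:55? ✓ → yes.
retro: end 14:40 > 07:30? ✓; start 08:50 <= 18:55? ✓ → yes.
soundcheck: end 12:15 > 07:30? ✓; start 07:20 <= 18:55? ✓ → yes.
sync_call: end 13:15 > 07:30? ✓; start 06:50 <= 18:55? ✓ → yes.
Result: design_review, handoff, ingest, retro, soundcheck, sync_call.

design_review, handoff, ingest, retro, soundcheck, sync_call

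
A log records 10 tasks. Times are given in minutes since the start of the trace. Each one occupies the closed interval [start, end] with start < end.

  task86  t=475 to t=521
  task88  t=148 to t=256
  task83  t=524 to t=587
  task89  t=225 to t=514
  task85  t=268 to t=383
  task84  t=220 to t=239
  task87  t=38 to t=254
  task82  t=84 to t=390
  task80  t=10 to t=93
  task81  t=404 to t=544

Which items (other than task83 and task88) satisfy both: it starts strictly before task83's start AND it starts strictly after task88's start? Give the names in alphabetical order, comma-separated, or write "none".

task81, task84, task85, task86, task89

Conditions: its start is strictly before task83's start (X.start < t=524) AND its start is strictly after task88's start (X.start > t=148).
task80: start t=10 < t=524? ✓; start t=10 > t=148? ✗ → no.
task81: start t=404 < t=524? ✓; start t=404 > t=148? ✓ → yes.
task82: start t=84 < t=524? ✓; start t=84 > t=148? ✗ → no.
task84: start t=220 < t=524? ✓; start t=220 > t=148? ✓ → yes.
task85: start t=268 < t=524? ✓; start t=268 > t=148? ✓ → yes.
task86: start t=475 < t=524? ✓; start t=475 > t=148? ✓ → yes.
task87: start t=38 < t=524? ✓; start t=38 > t=148? ✗ → no.
task89: start t=225 < t=524? ✓; start t=225 > t=148? ✓ → yes.
Result: task81, task84, task85, task86, task89.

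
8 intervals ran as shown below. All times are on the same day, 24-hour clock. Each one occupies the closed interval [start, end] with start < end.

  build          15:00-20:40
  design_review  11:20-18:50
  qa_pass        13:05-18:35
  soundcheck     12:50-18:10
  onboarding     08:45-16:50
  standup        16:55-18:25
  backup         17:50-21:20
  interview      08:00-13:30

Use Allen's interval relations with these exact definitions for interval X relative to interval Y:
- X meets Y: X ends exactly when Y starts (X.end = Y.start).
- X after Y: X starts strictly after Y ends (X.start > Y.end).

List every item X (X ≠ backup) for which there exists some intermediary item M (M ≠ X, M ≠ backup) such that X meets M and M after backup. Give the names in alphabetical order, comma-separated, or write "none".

Target backup = [17:50, 21:20].
Intermediaries M with M after backup: none.
Union: none.

none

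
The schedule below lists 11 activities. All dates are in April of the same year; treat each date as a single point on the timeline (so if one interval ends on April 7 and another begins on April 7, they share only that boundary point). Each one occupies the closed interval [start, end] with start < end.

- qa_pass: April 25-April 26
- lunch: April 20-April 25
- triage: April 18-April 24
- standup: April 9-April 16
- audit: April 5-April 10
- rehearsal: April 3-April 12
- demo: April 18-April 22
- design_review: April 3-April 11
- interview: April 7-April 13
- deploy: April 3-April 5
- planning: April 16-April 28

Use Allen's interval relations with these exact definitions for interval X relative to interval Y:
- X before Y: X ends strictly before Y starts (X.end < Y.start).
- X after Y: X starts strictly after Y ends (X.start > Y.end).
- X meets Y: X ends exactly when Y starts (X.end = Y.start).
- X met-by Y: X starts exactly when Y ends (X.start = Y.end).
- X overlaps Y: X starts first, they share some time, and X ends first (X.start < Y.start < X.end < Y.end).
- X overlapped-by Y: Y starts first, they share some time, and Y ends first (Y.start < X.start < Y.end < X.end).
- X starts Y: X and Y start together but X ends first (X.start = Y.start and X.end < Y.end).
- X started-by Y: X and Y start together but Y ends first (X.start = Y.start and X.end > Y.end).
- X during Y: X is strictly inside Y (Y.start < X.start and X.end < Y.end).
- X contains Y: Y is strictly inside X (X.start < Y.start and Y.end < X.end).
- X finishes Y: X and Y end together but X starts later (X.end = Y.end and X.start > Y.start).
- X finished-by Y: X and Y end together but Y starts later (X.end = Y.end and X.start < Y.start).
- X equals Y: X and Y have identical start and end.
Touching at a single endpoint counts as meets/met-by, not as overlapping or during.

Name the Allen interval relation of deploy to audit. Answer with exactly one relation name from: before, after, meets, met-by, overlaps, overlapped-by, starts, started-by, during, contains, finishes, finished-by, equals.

deploy = [April 3, April 5]; audit = [April 5, April 10].
Compare endpoints: deploy.start < audit.start, deploy.start < audit.end, deploy.end = audit.start, deploy.end < audit.end.
That pattern is 'meets'.

meets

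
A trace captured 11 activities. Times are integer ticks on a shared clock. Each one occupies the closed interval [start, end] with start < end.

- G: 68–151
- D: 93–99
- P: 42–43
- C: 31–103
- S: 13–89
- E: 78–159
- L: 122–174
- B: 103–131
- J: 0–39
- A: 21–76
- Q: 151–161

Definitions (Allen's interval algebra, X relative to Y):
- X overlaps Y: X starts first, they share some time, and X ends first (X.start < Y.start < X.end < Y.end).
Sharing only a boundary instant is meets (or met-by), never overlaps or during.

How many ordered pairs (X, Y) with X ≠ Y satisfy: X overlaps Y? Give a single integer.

15

Checking all 110 ordered pairs for relation 'overlaps'; matching pairs in alphabetical order:
(A, C): A overlaps C ✓
(A, G): A overlaps G ✓
(B, L): B overlaps L ✓
(C, E): C overlaps E ✓
(C, G): C overlaps G ✓
(E, L): E overlaps L ✓
(E, Q): E overlaps Q ✓
(G, E): G overlaps E ✓
(G, L): G overlaps L ✓
(J, A): J overlaps A ✓
(J, C): J overlaps C ✓
(J, S): J overlaps S ✓
(S, C): S overlaps C ✓
(S, E): S overlaps E ✓
(S, G): S overlaps G ✓
Count: 15.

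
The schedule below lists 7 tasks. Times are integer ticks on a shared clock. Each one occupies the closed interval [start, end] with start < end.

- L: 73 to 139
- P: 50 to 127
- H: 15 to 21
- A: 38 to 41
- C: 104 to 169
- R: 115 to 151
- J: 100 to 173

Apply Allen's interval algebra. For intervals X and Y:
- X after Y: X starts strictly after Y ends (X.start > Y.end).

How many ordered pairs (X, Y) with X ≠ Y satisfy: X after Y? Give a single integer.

11

Checking all 42 ordered pairs for relation 'after'; matching pairs in alphabetical order:
(A, H): A after H ✓
(C, A): C after A ✓
(C, H): C after H ✓
(J, A): J after A ✓
(J, H): J after H ✓
(L, A): L after A ✓
(L, H): L after H ✓
(P, A): P after A ✓
(P, H): P after H ✓
(R, A): R after A ✓
(R, H): R after H ✓
Count: 11.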